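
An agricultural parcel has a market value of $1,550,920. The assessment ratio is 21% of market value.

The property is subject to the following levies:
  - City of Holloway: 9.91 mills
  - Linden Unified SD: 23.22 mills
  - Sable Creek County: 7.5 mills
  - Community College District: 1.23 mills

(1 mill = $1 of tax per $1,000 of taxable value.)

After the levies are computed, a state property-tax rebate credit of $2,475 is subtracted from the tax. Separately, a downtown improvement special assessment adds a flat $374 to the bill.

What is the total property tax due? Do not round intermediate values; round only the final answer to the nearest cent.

$11,532.52

Assessed value = $1,550,920 × 0.21 = $325,693.2
City of Holloway: $325,693.2 × 0.00991 = $3,227.619612
Linden Unified SD: $325,693.2 × 0.02322 = $7,562.596104
Sable Creek County: $325,693.2 × 0.0075 = $2,442.699
Community College District: $325,693.2 × 0.00123 = $400.602636
Levies subtotal = $13,633.517352
After credit = $13,633.517352 − $2,475 = $11,158.517352
Total = $11,158.517352 + $374 = $11,532.517352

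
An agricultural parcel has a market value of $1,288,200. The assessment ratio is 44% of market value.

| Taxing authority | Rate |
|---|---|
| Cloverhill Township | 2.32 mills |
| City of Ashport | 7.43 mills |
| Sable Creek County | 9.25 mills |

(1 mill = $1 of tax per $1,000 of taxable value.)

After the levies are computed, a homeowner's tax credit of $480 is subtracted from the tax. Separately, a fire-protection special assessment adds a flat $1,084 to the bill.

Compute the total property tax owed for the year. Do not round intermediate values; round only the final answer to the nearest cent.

Assessed value = $1,288,200 × 0.44 = $566,808
Cloverhill Township: $566,808 × 0.00232 = $1,314.99456
City of Ashport: $566,808 × 0.00743 = $4,211.38344
Sable Creek County: $566,808 × 0.00925 = $5,242.974
Levies subtotal = $10,769.352
After credit = $10,769.352 − $480 = $10,289.352
Total = $10,289.352 + $1,084 = $11,373.352

$11,373.35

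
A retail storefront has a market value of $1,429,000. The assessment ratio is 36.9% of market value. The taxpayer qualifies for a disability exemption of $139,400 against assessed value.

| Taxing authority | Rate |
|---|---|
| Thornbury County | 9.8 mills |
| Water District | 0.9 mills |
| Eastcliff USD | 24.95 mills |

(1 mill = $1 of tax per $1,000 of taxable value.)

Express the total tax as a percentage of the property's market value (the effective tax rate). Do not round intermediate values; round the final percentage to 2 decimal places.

0.97%

Assessed value = $1,429,000 × 0.369 = $527,301
Taxable value = $527,301 − $139,400 = $387,901
Thornbury County: $387,901 × 0.0098 = $3,801.4298
Water District: $387,901 × 0.0009 = $349.1109
Eastcliff USD: $387,901 × 0.02495 = $9,678.12995
Total tax = $13,828.67065
Effective rate = $13,828.67065 ÷ $1,429,000 = 0.97% of market value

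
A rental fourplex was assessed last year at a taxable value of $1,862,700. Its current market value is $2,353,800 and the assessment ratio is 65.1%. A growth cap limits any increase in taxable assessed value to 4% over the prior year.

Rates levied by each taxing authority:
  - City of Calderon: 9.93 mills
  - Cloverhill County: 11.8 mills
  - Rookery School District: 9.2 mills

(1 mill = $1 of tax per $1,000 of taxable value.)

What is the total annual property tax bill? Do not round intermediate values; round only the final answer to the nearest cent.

$47,394.78

Uncapped assessed value = $2,353,800 × 0.651 = $1,532,323.8
Cap limit = $1,862,700 × 1.04 = $1,937,208
Taxable assessed value = min($1,532,323.8, $1,937,208) = $1,532,323.8 (cap does not bind)
City of Calderon: $1,532,323.8 × 0.00993 = $15,215.975334
Cloverhill County: $1,532,323.8 × 0.0118 = $18,081.42084
Rookery School District: $1,532,323.8 × 0.0092 = $14,097.37896
Total = $47,394.775134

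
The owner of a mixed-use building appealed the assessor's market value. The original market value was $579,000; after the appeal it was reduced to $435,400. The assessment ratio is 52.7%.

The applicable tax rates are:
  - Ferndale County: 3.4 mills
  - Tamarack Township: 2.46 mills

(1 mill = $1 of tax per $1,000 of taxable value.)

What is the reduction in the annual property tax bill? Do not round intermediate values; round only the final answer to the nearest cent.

Old assessed value = $579,000 × 0.527 = $305,133
New assessed value = $435,400 × 0.527 = $229,455.8
Combined rate = 0.0034 + 0.00246 = 0.00586
Old tax = $305,133 × 0.00586 = $1,788.07938
New tax = $229,455.8 × 0.00586 = $1,344.610988
Reduction = $1,788.07938 − $1,344.610988 = $443.468392

$443.47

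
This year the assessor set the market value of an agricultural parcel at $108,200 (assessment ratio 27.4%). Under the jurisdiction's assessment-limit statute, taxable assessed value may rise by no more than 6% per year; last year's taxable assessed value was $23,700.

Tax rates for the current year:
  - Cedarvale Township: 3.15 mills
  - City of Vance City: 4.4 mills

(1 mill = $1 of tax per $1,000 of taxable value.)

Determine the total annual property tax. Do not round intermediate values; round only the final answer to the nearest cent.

$189.67

Uncapped assessed value = $108,200 × 0.274 = $29,646.8
Cap limit = $23,700 × 1.06 = $25,122
Taxable assessed value = min($29,646.8, $25,122) = $25,122 (cap binds)
Cedarvale Township: $25,122 × 0.00315 = $79.1343
City of Vance City: $25,122 × 0.0044 = $110.5368
Total = $189.6711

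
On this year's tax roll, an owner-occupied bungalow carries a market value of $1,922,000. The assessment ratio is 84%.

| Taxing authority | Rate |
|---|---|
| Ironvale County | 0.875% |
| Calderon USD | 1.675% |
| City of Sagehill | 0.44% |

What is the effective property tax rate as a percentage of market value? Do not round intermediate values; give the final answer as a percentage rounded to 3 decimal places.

Assessed value = $1,922,000 × 0.84 = $1,614,480
Ironvale County: $1,614,480 × 0.00875 = $14,126.7
Calderon USD: $1,614,480 × 0.01675 = $27,042.54
City of Sagehill: $1,614,480 × 0.0044 = $7,103.712
Total tax = $48,272.952
Effective rate = $48,272.952 ÷ $1,922,000 = 2.512% of market value

2.512%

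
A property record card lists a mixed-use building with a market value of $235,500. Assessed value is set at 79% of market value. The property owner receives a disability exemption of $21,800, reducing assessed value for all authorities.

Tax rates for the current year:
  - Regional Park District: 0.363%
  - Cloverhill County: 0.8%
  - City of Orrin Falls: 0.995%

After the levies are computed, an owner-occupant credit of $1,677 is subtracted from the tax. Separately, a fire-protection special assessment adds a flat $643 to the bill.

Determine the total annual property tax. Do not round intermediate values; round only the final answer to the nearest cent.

Assessed value = $235,500 × 0.79 = $186,045
Taxable value = $186,045 − $21,800 = $164,245
Regional Park District: $164,245 × 0.00363 = $596.20935
Cloverhill County: $164,245 × 0.008 = $1,313.96
City of Orrin Falls: $164,245 × 0.00995 = $1,634.23775
Levies subtotal = $3,544.4071
After credit = $3,544.4071 − $1,677 = $1,867.4071
Total = $1,867.4071 + $643 = $2,510.4071

$2,510.41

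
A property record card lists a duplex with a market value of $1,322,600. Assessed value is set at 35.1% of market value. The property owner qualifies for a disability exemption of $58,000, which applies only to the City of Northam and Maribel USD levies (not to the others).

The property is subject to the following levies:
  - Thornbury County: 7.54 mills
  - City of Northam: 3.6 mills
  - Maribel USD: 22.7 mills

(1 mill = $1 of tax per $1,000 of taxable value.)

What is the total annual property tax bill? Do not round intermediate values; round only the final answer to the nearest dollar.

Assessed value = $1,322,600 × 0.351 = $464,232.6
Thornbury County: $464,232.6 × 0.00754 = $3,500.313804
City of Northam: ($464,232.6 − $58,000) × 0.0036 = $406,232.6 × 0.0036 = $1,462.43736
Maribel USD: ($464,232.6 − $58,000) × 0.0227 = $406,232.6 × 0.0227 = $9,221.48002
Total = $14,184.231184

$14,184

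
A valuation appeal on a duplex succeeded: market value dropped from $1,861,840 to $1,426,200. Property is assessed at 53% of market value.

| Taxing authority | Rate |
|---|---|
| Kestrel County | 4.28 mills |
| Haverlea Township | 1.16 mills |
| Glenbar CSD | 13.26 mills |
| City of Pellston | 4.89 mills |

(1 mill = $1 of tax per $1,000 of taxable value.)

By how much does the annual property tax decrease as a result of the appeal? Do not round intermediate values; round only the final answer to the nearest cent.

$5,446.68

Old assessed value = $1,861,840 × 0.53 = $986,775.2
New assessed value = $1,426,200 × 0.53 = $755,886
Combined rate = 0.00428 + 0.00116 + 0.01326 + 0.00489 = 0.02359
Old tax = $986,775.2 × 0.02359 = $23,278.026968
New tax = $755,886 × 0.02359 = $17,831.35074
Reduction = $23,278.026968 − $17,831.35074 = $5,446.676228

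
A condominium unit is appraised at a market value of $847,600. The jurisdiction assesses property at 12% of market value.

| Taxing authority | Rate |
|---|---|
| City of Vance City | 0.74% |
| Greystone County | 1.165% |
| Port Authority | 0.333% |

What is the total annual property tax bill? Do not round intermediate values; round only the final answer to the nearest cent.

$2,276.31

Assessed value = $847,600 × 0.12 = $101,712
City of Vance City: $101,712 × 0.0074 = $752.6688
Greystone County: $101,712 × 0.01165 = $1,184.9448
Port Authority: $101,712 × 0.00333 = $338.70096
Total = $752.6688 + $1,184.9448 + $338.70096 = $2,276.31456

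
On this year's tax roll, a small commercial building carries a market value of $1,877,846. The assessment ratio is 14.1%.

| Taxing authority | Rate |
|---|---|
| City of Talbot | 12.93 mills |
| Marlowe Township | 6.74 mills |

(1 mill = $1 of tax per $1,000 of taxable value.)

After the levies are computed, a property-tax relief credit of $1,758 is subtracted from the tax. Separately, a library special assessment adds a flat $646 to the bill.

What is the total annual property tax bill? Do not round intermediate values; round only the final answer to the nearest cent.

Assessed value = $1,877,846 × 0.141 = $264,776.286
City of Talbot: $264,776.286 × 0.01293 = $3,423.55737798
Marlowe Township: $264,776.286 × 0.00674 = $1,784.59216764
Levies subtotal = $5,208.14954562
After credit = $5,208.14954562 − $1,758 = $3,450.14954562
Total = $3,450.14954562 + $646 = $4,096.14954562

$4,096.15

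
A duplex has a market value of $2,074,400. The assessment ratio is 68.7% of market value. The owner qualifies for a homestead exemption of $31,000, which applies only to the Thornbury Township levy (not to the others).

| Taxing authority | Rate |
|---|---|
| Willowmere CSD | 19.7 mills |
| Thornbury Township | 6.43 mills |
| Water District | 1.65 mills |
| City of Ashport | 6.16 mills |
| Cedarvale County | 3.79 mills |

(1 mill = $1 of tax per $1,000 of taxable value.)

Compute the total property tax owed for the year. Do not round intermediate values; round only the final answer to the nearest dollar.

$53,570

Assessed value = $2,074,400 × 0.687 = $1,425,112.8
Willowmere CSD: $1,425,112.8 × 0.0197 = $28,074.72216
Thornbury Township: ($1,425,112.8 − $31,000) × 0.00643 = $1,394,112.8 × 0.00643 = $8,964.145304
Water District: $1,425,112.8 × 0.00165 = $2,351.43612
City of Ashport: $1,425,112.8 × 0.00616 = $8,778.694848
Cedarvale County: $1,425,112.8 × 0.00379 = $5,401.177512
Total = $53,570.175944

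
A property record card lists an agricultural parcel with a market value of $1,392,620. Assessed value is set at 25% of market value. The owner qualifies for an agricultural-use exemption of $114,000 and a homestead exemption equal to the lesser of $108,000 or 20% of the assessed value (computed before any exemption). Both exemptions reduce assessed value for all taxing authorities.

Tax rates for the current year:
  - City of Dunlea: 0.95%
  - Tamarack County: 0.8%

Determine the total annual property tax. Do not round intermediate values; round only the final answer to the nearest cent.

$2,879.17

Assessed value = $1,392,620 × 0.25 = $348,155
Homestead exemption = min($108,000, 20% × $348,155) = min($108,000, $69,631) = $69,631 (percentage binds)
Taxable value = $348,155 − $114,000 − $69,631 = $164,524
City of Dunlea: $164,524 × 0.0095 = $1,562.978
Tamarack County: $164,524 × 0.008 = $1,316.192
Total = $2,879.17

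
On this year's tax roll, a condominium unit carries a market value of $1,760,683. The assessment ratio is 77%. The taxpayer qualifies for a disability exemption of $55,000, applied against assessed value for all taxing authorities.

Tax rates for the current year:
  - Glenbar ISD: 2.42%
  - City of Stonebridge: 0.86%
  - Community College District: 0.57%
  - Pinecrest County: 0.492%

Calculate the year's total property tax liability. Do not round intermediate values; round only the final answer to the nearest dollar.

Assessed value = $1,760,683 × 0.77 = $1,355,725.91
Taxable value = $1,355,725.91 − $55,000 = $1,300,725.91
Glenbar ISD: $1,300,725.91 × 0.0242 = $31,477.567022
City of Stonebridge: $1,300,725.91 × 0.0086 = $11,186.242826
Community College District: $1,300,725.91 × 0.0057 = $7,414.137687
Pinecrest County: $1,300,725.91 × 0.00492 = $6,399.5714772
Total = $31,477.567022 + $11,186.242826 + $7,414.137687 + $6,399.5714772 = $56,477.5190122

$56,478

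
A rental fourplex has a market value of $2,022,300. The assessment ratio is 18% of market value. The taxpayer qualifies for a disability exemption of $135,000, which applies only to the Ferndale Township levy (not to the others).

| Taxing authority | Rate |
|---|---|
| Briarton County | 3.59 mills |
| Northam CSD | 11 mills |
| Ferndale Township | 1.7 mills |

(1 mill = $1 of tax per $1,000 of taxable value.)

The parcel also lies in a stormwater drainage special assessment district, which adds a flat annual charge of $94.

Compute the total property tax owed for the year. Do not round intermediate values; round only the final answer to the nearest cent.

Assessed value = $2,022,300 × 0.18 = $364,014
Briarton County: $364,014 × 0.00359 = $1,306.81026
Northam CSD: $364,014 × 0.011 = $4,004.154
Ferndale Township: ($364,014 − $135,000) × 0.0017 = $229,014 × 0.0017 = $389.3238
Levies subtotal = $5,700.28806
Total = $5,700.28806 + $94 = $5,794.28806

$5,794.29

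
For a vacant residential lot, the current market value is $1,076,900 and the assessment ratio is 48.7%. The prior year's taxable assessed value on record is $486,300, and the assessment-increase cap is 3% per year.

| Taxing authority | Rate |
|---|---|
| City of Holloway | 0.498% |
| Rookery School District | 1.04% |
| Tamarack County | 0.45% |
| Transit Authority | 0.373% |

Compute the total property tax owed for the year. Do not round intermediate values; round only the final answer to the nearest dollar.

$11,826

Uncapped assessed value = $1,076,900 × 0.487 = $524,450.3
Cap limit = $486,300 × 1.03 = $500,889
Taxable assessed value = min($524,450.3, $500,889) = $500,889 (cap binds)
City of Holloway: $500,889 × 0.00498 = $2,494.42722
Rookery School District: $500,889 × 0.0104 = $5,209.2456
Tamarack County: $500,889 × 0.0045 = $2,254.0005
Transit Authority: $500,889 × 0.00373 = $1,868.31597
Total = $11,825.98929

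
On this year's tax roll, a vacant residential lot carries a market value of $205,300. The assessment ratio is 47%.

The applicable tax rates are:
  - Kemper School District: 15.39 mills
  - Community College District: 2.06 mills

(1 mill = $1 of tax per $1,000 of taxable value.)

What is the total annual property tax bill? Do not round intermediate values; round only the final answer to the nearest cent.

$1,683.77

Assessed value = $205,300 × 0.47 = $96,491
Kemper School District: $96,491 × 0.01539 = $1,484.99649
Community College District: $96,491 × 0.00206 = $198.77146
Total = $1,484.99649 + $198.77146 = $1,683.76795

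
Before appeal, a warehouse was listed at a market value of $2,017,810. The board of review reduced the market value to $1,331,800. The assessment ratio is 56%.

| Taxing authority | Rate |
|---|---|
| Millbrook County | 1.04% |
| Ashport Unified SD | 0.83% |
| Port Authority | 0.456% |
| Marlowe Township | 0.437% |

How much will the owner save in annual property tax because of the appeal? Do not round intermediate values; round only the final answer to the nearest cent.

Old assessed value = $2,017,810 × 0.56 = $1,129,973.6
New assessed value = $1,331,800 × 0.56 = $745,808
Combined rate = 0.0104 + 0.0083 + 0.00456 + 0.00437 = 0.02763
Old tax = $1,129,973.6 × 0.02763 = $31,221.170568
New tax = $745,808 × 0.02763 = $20,606.67504
Reduction = $31,221.170568 − $20,606.67504 = $10,614.495528

$10,614.50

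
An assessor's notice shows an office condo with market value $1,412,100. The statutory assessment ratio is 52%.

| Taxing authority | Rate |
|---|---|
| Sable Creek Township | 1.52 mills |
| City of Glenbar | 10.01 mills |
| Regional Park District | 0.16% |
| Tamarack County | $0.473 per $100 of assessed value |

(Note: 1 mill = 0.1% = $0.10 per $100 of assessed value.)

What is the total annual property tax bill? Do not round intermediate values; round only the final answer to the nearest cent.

$13,114.46

Assessed value = $1,412,100 × 0.52 = $734,292
Sable Creek Township: $734,292 × 0.00152 = $1,116.12384
City of Glenbar: $734,292 × 0.01001 = $7,350.26292
Regional Park District: $734,292 × 0.0016 = $1,174.8672
Tamarack County: $734,292 × 0.00473 = $3,473.20116
Total = $13,114.45512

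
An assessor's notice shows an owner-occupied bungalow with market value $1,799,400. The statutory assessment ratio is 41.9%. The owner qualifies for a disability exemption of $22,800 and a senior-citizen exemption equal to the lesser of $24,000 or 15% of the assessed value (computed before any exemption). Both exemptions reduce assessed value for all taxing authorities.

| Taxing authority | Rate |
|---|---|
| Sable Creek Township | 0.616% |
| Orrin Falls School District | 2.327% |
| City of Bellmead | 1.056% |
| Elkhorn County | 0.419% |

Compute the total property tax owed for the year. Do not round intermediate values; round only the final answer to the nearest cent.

$31,241.83

Assessed value = $1,799,400 × 0.419 = $753,948.6
Senior-citizen exemption = min($24,000, 15% × $753,948.6) = min($24,000, $113,092.29) = $24,000 (dollar cap binds)
Taxable value = $753,948.6 − $22,800 − $24,000 = $707,148.6
Sable Creek Township: $707,148.6 × 0.00616 = $4,356.035376
Orrin Falls School District: $707,148.6 × 0.02327 = $16,455.347922
City of Bellmead: $707,148.6 × 0.01056 = $7,467.489216
Elkhorn County: $707,148.6 × 0.00419 = $2,962.952634
Total = $31,241.825148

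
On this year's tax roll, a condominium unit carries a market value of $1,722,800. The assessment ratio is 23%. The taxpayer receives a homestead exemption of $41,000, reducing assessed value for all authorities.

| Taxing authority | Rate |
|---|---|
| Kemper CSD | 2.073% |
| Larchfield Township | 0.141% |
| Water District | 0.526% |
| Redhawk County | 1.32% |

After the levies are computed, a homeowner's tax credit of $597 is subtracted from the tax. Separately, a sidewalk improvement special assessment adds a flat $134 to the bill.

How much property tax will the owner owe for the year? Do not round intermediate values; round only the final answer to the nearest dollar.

Assessed value = $1,722,800 × 0.23 = $396,244
Taxable value = $396,244 − $41,000 = $355,244
Kemper CSD: $355,244 × 0.02073 = $7,364.20812
Larchfield Township: $355,244 × 0.00141 = $500.89404
Water District: $355,244 × 0.00526 = $1,868.58344
Redhawk County: $355,244 × 0.0132 = $4,689.2208
Levies subtotal = $14,422.9064
After credit = $14,422.9064 − $597 = $13,825.9064
Total = $13,825.9064 + $134 = $13,959.9064

$13,960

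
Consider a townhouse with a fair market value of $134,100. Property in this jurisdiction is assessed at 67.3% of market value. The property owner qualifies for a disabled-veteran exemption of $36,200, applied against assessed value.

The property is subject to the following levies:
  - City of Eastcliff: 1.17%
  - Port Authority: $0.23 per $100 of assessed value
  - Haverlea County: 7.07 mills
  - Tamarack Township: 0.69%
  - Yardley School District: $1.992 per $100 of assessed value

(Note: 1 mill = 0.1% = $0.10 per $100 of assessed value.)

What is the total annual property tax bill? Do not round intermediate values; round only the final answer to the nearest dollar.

$2,588

Assessed value = $134,100 × 0.673 = $90,249.3
Taxable value = $90,249.3 − $36,200 = $54,049.3
City of Eastcliff: $54,049.3 × 0.0117 = $632.37681
Port Authority: $54,049.3 × 0.0023 = $124.31339
Haverlea County: $54,049.3 × 0.00707 = $382.128551
Tamarack Township: $54,049.3 × 0.0069 = $372.94017
Yardley School District: $54,049.3 × 0.01992 = $1,076.662056
Total = $2,588.420977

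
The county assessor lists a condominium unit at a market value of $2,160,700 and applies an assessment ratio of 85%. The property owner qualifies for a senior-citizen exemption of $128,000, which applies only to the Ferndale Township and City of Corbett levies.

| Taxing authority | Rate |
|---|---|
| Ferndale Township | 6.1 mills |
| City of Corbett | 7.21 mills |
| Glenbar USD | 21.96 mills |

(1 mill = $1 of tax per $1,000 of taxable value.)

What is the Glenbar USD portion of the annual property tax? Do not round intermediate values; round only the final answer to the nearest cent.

$40,331.63

Assessed value = $2,160,700 × 0.85 = $1,836,595
Glenbar USD taxable value = $1,836,595 (exemption does not apply)
Glenbar USD levy = $1,836,595 × 0.02196 = $40,331.6262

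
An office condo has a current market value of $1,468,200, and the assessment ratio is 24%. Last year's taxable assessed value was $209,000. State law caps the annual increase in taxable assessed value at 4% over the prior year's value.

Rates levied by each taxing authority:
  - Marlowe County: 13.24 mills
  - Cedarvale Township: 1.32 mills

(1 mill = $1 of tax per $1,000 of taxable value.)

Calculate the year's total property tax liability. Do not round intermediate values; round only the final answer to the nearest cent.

Uncapped assessed value = $1,468,200 × 0.24 = $352,368
Cap limit = $209,000 × 1.04 = $217,360
Taxable assessed value = min($352,368, $217,360) = $217,360 (cap binds)
Marlowe County: $217,360 × 0.01324 = $2,877.8464
Cedarvale Township: $217,360 × 0.00132 = $286.9152
Total = $3,164.7616

$3,164.76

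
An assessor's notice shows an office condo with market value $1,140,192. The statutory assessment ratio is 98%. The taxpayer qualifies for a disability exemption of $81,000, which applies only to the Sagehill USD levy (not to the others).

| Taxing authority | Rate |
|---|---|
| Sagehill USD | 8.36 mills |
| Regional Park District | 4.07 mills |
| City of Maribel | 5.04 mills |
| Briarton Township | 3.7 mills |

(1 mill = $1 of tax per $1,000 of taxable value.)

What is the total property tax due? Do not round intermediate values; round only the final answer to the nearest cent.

Assessed value = $1,140,192 × 0.98 = $1,117,388.16
Sagehill USD: ($1,117,388.16 − $81,000) × 0.00836 = $1,036,388.16 × 0.00836 = $8,664.2050176
Regional Park District: $1,117,388.16 × 0.00407 = $4,547.7698112
City of Maribel: $1,117,388.16 × 0.00504 = $5,631.6363264
Briarton Township: $1,117,388.16 × 0.0037 = $4,134.336192
Total = $22,977.9473472

$22,977.95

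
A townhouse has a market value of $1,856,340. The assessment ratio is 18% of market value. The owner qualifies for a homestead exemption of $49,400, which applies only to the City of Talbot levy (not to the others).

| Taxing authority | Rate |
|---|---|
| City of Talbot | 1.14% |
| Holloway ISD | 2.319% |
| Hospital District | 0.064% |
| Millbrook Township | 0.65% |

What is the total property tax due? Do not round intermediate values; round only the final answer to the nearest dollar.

Assessed value = $1,856,340 × 0.18 = $334,141.2
City of Talbot: ($334,141.2 − $49,400) × 0.0114 = $284,741.2 × 0.0114 = $3,246.04968
Holloway ISD: $334,141.2 × 0.02319 = $7,748.734428
Hospital District: $334,141.2 × 0.00064 = $213.850368
Millbrook Township: $334,141.2 × 0.0065 = $2,171.9178
Total = $13,380.552276

$13,381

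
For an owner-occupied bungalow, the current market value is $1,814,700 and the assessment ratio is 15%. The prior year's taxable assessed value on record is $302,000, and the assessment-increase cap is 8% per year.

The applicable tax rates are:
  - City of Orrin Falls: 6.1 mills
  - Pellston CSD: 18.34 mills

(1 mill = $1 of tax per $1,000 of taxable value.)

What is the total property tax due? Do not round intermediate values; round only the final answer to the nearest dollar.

Uncapped assessed value = $1,814,700 × 0.15 = $272,205
Cap limit = $302,000 × 1.08 = $326,160
Taxable assessed value = min($272,205, $326,160) = $272,205 (cap does not bind)
City of Orrin Falls: $272,205 × 0.0061 = $1,660.4505
Pellston CSD: $272,205 × 0.01834 = $4,992.2397
Total = $6,652.6902

$6,653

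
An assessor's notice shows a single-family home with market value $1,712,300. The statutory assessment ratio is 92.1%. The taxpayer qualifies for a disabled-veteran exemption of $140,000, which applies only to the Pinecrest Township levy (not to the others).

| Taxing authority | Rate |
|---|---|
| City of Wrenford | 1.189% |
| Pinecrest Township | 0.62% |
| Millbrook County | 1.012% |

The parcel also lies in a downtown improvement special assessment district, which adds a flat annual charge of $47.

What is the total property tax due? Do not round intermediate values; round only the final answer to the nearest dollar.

$43,667

Assessed value = $1,712,300 × 0.921 = $1,577,028.3
City of Wrenford: $1,577,028.3 × 0.01189 = $18,750.866487
Pinecrest Township: ($1,577,028.3 − $140,000) × 0.0062 = $1,437,028.3 × 0.0062 = $8,909.57546
Millbrook County: $1,577,028.3 × 0.01012 = $15,959.526396
Levies subtotal = $43,619.968343
Total = $43,619.968343 + $47 = $43,666.968343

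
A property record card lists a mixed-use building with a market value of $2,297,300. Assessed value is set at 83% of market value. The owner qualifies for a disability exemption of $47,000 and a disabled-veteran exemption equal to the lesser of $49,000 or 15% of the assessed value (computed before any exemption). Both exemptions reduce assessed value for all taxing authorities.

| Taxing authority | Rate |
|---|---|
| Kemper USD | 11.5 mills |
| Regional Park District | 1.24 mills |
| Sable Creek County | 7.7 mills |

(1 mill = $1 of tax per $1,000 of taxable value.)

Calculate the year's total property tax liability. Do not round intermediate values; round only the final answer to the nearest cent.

$37,011.91

Assessed value = $2,297,300 × 0.83 = $1,906,759
Disabled-veteran exemption = min($49,000, 15% × $1,906,759) = min($49,000, $286,013.85) = $49,000 (dollar cap binds)
Taxable value = $1,906,759 − $47,000 − $49,000 = $1,810,759
Kemper USD: $1,810,759 × 0.0115 = $20,823.7285
Regional Park District: $1,810,759 × 0.00124 = $2,245.34116
Sable Creek County: $1,810,759 × 0.0077 = $13,942.8443
Total = $37,011.91396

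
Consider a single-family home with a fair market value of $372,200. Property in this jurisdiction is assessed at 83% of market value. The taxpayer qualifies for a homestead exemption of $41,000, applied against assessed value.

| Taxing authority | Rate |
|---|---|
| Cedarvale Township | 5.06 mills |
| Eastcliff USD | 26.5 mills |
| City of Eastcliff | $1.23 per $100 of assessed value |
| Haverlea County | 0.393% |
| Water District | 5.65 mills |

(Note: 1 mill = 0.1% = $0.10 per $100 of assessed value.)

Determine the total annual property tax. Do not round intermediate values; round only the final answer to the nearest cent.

$14,317.97

Assessed value = $372,200 × 0.83 = $308,926
Taxable value = $308,926 − $41,000 = $267,926
Cedarvale Township: $267,926 × 0.00506 = $1,355.70556
Eastcliff USD: $267,926 × 0.0265 = $7,100.039
City of Eastcliff: $267,926 × 0.0123 = $3,295.4898
Haverlea County: $267,926 × 0.00393 = $1,052.94918
Water District: $267,926 × 0.00565 = $1,513.7819
Total = $14,317.96544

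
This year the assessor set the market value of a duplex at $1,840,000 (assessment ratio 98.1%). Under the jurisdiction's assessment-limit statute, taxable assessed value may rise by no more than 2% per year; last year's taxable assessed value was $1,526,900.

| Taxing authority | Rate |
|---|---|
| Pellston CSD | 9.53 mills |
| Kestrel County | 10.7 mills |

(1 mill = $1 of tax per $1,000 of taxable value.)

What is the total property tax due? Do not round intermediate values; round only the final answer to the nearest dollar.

$31,507

Uncapped assessed value = $1,840,000 × 0.981 = $1,805,040
Cap limit = $1,526,900 × 1.02 = $1,557,438
Taxable assessed value = min($1,805,040, $1,557,438) = $1,557,438 (cap binds)
Pellston CSD: $1,557,438 × 0.00953 = $14,842.38414
Kestrel County: $1,557,438 × 0.0107 = $16,664.5866
Total = $31,506.97074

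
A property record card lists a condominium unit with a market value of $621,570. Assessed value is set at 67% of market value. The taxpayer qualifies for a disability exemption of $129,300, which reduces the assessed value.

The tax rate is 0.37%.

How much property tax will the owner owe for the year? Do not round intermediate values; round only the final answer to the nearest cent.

$1,062.46

Assessed value = $621,570 × 0.67 = $416,451.9
Taxable value = $416,451.9 − $129,300 = $287,151.9
Tax = $287,151.9 × 0.0037 = $1,062.46203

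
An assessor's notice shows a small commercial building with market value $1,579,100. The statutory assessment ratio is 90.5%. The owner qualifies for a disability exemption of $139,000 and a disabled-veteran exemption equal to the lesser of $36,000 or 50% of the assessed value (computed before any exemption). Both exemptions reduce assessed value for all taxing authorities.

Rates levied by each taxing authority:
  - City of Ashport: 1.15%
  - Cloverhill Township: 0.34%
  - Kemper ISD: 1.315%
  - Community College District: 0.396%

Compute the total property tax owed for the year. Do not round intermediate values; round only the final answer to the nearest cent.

Assessed value = $1,579,100 × 0.905 = $1,429,085.5
Disabled-veteran exemption = min($36,000, 50% × $1,429,085.5) = min($36,000, $714,542.75) = $36,000 (dollar cap binds)
Taxable value = $1,429,085.5 − $139,000 − $36,000 = $1,254,085.5
City of Ashport: $1,254,085.5 × 0.0115 = $14,421.98325
Cloverhill Township: $1,254,085.5 × 0.0034 = $4,263.8907
Kemper ISD: $1,254,085.5 × 0.01315 = $16,491.224325
Community College District: $1,254,085.5 × 0.00396 = $4,966.17858
Total = $40,143.276855

$40,143.28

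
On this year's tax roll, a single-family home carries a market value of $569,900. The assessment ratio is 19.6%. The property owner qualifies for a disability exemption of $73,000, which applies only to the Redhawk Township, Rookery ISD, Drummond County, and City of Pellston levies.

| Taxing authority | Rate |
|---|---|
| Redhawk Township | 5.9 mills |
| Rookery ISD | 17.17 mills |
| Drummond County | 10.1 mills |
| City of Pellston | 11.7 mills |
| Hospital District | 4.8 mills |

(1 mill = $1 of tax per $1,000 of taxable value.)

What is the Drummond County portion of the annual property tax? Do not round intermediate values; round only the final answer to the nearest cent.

Assessed value = $569,900 × 0.196 = $111,700.4
Drummond County taxable value = $111,700.4 − $73,000 = $38,700.4
Drummond County levy = $38,700.4 × 0.0101 = $390.87404

$390.87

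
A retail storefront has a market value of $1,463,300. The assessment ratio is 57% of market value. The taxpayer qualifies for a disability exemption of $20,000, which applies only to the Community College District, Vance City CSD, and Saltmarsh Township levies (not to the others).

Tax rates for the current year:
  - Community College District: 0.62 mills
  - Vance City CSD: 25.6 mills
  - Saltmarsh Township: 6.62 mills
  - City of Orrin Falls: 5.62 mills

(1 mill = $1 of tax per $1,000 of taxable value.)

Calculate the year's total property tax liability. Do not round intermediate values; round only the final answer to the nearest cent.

$31,421.96

Assessed value = $1,463,300 × 0.57 = $834,081
Community College District: ($834,081 − $20,000) × 0.00062 = $814,081 × 0.00062 = $504.73022
Vance City CSD: ($834,081 − $20,000) × 0.0256 = $814,081 × 0.0256 = $20,840.4736
Saltmarsh Township: ($834,081 − $20,000) × 0.00662 = $814,081 × 0.00662 = $5,389.21622
City of Orrin Falls: $834,081 × 0.00562 = $4,687.53522
Total = $31,421.95526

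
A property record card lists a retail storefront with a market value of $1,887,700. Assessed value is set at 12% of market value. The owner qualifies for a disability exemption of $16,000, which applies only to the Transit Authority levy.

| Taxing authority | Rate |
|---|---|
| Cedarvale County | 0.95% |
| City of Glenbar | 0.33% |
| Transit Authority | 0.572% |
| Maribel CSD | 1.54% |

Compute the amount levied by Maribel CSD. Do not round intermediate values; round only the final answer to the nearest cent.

$3,488.47

Assessed value = $1,887,700 × 0.12 = $226,524
Maribel CSD taxable value = $226,524 (exemption does not apply)
Maribel CSD levy = $226,524 × 0.0154 = $3,488.4696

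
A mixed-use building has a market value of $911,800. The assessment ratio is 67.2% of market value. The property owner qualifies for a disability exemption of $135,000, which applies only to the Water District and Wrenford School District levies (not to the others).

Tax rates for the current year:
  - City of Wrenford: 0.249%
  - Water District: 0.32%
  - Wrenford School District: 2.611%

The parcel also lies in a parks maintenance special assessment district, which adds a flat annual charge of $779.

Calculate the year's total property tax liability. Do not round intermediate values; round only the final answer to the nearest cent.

$16,306.95

Assessed value = $911,800 × 0.672 = $612,729.6
City of Wrenford: $612,729.6 × 0.00249 = $1,525.696704
Water District: ($612,729.6 − $135,000) × 0.0032 = $477,729.6 × 0.0032 = $1,528.73472
Wrenford School District: ($612,729.6 − $135,000) × 0.02611 = $477,729.6 × 0.02611 = $12,473.519856
Levies subtotal = $15,527.95128
Total = $15,527.95128 + $779 = $16,306.95128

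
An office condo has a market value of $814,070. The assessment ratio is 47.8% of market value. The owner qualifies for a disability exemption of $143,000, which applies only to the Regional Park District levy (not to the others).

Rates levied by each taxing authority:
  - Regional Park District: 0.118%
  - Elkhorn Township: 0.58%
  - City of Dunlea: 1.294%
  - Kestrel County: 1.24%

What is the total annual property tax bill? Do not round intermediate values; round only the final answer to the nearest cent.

$12,407.79

Assessed value = $814,070 × 0.478 = $389,125.46
Regional Park District: ($389,125.46 − $143,000) × 0.00118 = $246,125.46 × 0.00118 = $290.4280428
Elkhorn Township: $389,125.46 × 0.0058 = $2,256.927668
City of Dunlea: $389,125.46 × 0.01294 = $5,035.2834524
Kestrel County: $389,125.46 × 0.0124 = $4,825.155704
Total = $12,407.7948672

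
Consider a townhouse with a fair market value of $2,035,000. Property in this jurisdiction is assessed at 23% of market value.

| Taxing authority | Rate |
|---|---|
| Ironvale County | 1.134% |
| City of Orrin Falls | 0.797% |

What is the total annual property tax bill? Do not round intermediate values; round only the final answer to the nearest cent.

$9,038.05

Assessed value = $2,035,000 × 0.23 = $468,050
Ironvale County: $468,050 × 0.01134 = $5,307.687
City of Orrin Falls: $468,050 × 0.00797 = $3,730.3585
Total = $5,307.687 + $3,730.3585 = $9,038.0455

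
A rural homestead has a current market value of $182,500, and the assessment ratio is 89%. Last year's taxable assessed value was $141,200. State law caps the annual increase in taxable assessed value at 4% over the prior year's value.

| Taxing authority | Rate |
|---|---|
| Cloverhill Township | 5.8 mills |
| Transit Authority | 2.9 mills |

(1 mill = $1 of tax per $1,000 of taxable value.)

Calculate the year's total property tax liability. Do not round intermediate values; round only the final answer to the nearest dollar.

$1,278

Uncapped assessed value = $182,500 × 0.89 = $162,425
Cap limit = $141,200 × 1.04 = $146,848
Taxable assessed value = min($162,425, $146,848) = $146,848 (cap binds)
Cloverhill Township: $146,848 × 0.0058 = $851.7184
Transit Authority: $146,848 × 0.0029 = $425.8592
Total = $1,277.5776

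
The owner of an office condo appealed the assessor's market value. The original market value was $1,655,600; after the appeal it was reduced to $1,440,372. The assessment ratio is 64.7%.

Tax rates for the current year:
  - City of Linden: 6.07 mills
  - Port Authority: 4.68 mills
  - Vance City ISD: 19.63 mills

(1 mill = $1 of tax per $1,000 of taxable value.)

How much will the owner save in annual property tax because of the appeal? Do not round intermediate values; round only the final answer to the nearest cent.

$4,230.49

Old assessed value = $1,655,600 × 0.647 = $1,071,173.2
New assessed value = $1,440,372 × 0.647 = $931,920.684
Combined rate = 0.00607 + 0.00468 + 0.01963 = 0.03038
Old tax = $1,071,173.2 × 0.03038 = $32,542.241816
New tax = $931,920.684 × 0.03038 = $28,311.75037992
Reduction = $32,542.241816 − $28,311.75037992 = $4,230.49143608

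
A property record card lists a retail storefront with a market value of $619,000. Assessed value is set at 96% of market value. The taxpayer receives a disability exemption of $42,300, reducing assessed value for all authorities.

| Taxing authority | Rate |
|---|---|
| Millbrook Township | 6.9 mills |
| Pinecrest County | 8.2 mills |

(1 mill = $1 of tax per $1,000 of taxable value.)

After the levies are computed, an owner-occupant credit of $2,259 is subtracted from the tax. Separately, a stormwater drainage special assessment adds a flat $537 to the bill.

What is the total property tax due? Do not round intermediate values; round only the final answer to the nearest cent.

Assessed value = $619,000 × 0.96 = $594,240
Taxable value = $594,240 − $42,300 = $551,940
Millbrook Township: $551,940 × 0.0069 = $3,808.386
Pinecrest County: $551,940 × 0.0082 = $4,525.908
Levies subtotal = $8,334.294
After credit = $8,334.294 − $2,259 = $6,075.294
Total = $6,075.294 + $537 = $6,612.294

$6,612.29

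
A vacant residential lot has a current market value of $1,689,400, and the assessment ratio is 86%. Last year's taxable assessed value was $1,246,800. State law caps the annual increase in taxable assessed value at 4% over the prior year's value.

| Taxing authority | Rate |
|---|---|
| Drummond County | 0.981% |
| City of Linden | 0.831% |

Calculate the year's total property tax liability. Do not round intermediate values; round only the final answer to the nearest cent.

Uncapped assessed value = $1,689,400 × 0.86 = $1,452,884
Cap limit = $1,246,800 × 1.04 = $1,296,672
Taxable assessed value = min($1,452,884, $1,296,672) = $1,296,672 (cap binds)
Drummond County: $1,296,672 × 0.00981 = $12,720.35232
City of Linden: $1,296,672 × 0.00831 = $10,775.34432
Total = $23,495.69664

$23,495.70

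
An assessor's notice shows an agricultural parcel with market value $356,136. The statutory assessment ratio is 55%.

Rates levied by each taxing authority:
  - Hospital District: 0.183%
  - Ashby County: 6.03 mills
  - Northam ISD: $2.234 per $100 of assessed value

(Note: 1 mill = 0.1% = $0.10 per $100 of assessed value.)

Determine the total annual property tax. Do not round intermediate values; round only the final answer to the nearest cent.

$5,915.42

Assessed value = $356,136 × 0.55 = $195,874.8
Hospital District: $195,874.8 × 0.00183 = $358.450884
Ashby County: $195,874.8 × 0.00603 = $1,181.125044
Northam ISD: $195,874.8 × 0.02234 = $4,375.843032
Total = $5,915.41896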